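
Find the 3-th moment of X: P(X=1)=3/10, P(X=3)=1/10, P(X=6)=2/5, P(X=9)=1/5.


E[X^3] = sum(x^3 * P(x))
= 1*3/10 + 27*1/10 + 216*2/5 + 729*1/5
= 1176/5

1176/5


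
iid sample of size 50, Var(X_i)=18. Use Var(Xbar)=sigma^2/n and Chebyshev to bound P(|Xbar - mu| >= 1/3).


Var(Xbar) = Var(X)/n = 18/50
Chebyshev: P(|Xbar-mu| >= 1/3) <= Var(Xbar)/(1/3)^2 = (9/25)/(1/9) = 81/25
Bound exceeds 1, so trivial bound: 1

1


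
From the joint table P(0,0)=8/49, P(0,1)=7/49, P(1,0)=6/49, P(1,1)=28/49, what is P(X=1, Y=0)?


Read from table: P(X=1, Y=0) = 6/49

6/49


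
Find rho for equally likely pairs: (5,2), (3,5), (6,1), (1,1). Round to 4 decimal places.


Cov(X,Y) = -0.4375, Var(X) = 3.6875, Var(Y) = 2.6875
rho = Cov/(sqrt(VarX)*sqrt(VarY)) = -0.1390

-0.1390


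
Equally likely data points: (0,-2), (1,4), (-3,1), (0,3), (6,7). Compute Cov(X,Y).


E[X]=4/5, E[Y]=13/5, E[XY]=43/5
Cov(X,Y) = E[XY] - E[X]E[Y] = 43/5 - 4/5*13/5 = 163/25

163/25


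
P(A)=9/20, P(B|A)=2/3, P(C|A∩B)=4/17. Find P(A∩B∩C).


P(A∩B∩C) = P(A) * P(B|A) * P(C|A∩B)
= 9/20 * 2/3 * 4/17
= 3/10 * 4/17 = 6/85

6/85


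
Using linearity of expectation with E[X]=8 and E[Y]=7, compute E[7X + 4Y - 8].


E[7X + 4Y - 8] = 7*E[X] + 4*E[Y] - 8
= (7)*(8) + (4)*(7) + (-8)
= 56 + 28 - 8 = 76

76


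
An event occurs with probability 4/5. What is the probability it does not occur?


P(A') = 1 - P(A) = 1 - 4/5 = 1/5

1/5


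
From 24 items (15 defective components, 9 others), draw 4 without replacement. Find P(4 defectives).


P(X=4) = C(15,4)*C(9,0) / C(24,4)
= 1365*1 / 10626
= 1365/10626 = 65/506

65/506


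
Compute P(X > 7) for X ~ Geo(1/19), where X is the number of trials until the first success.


P(X > 7) = P(first 7 trials all fail) = (1-p)^7 = (18/19)^7 = 612220032/893871739

612220032/893871739


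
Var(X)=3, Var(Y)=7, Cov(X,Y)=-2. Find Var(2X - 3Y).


Var(2X - 3Y) = 2^2*Var(X) + (-3)^2*Var(Y) + 2*2*(-3)*Cov(X,Y)
= 4*3 + 9*7 - 12*(-2)
= 12 + 63 + 24 = 99

99


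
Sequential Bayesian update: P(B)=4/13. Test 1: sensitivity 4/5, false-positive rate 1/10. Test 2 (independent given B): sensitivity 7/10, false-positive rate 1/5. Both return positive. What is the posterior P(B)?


After test 1: P(+) = 4/5*4/13 + 1/10*9/13 = 41/130
P(B|+) = (16/65)/(41/130) = 32/41
After test 2 (use post1 as new prior): P(+) = 7/10*32/41 + 1/5*9/41 = 121/205
P(B|+,+) = (112/205)/(121/205) = 112/121

112/121


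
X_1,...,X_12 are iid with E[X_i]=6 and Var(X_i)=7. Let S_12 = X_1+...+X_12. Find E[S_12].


E[S_n] = n*E[X_1] = 12*6 = 72

72


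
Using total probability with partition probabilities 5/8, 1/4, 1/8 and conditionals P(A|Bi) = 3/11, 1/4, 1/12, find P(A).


P(A) = P(A|B1)P(B1) + P(A|B2)P(B2) + P(A|B3)P(B3)
= 3/11*5/8 + 1/4*1/4 + 1/12*1/8
= 15/88 + 1/16 + 1/96 = 257/1056

257/1056


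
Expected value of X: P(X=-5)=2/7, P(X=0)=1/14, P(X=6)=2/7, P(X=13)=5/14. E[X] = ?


E[X] = sum(x * P(x))
= -5*2/7 + 0*1/14 + 6*2/7 + 13*5/14
= 69/14

69/14


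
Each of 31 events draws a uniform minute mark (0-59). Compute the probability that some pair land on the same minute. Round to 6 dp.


P(all different) = prod((60-i)/60 for i=0..30) = 0.000071
P(at least one match) = 1 - 0.000071 = 0.999929

0.999929


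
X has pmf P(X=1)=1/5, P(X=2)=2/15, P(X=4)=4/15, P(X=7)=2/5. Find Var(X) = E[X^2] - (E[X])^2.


E[X] = 13/3, E[X^2] = 123/5
Var(X) = E[X^2] - (E[X])^2 = 123/5 - (13/3)^2 = 262/45

262/45


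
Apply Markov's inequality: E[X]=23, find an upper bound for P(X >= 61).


Markov: P(X >= a) <= E[X]/a
P(X >= 61) <= 23/61

23/61


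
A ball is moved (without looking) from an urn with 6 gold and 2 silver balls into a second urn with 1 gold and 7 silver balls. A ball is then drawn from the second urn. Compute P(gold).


P(transfer gold) = 6/8 = 3/4; P(transfer silver) = 1/4
If gold transferred: Urn II has 2 gold of 9, so P(gold|gold moved) = 2/9
If silver transferred: Urn II has 1 gold of 9, so P(gold|silver moved) = 1/9
By total probability: P(gold) = 3/4*2/9 + 1/4*1/9 = 7/36

7/36


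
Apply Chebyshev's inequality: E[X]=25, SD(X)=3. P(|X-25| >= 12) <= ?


k = 12/3 = 4
Chebyshev: P(|X-mu| >= k*sigma) <= 1/k^2 = 1/4^2 = 1/16

1/16


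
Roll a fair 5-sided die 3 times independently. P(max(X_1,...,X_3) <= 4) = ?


P(max <= 4) = P(all X_i <= 4) = (P(X_1 <= 4))^3
= (4/5)^3 = 64/125

64/125


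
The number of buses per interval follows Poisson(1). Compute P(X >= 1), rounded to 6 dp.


P(X>=1) = 1 - P(X<=0) = 1 - (e^(-1)*1^0/0!)
≈ 1 - 0.3678794412 = 0.6321205588
≈ 0.632121

0.632121


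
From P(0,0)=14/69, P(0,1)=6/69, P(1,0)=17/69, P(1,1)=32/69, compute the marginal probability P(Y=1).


P(Y=1) = P(0,1)+P(1,1) = 6/69 + 32/69 = 38/69

38/69


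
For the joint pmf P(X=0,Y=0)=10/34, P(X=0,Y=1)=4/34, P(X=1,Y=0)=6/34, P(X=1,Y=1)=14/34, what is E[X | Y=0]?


P(Y=0) = 16/34
E[X|Y=0] = (0*10 + 1*6)/16 = 6/16 = 3/8

3/8


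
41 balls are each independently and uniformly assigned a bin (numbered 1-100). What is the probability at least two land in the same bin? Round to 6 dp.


P(all different) = prod((100-i)/100 for i=0..40) = 0.000067
P(at least one match) = 1 - 0.000067 = 0.999933

0.999933


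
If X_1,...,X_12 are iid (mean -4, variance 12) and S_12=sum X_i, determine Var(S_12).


By independence, Var(S_n) = n*Var(X_1) = 12*12 = 144

144


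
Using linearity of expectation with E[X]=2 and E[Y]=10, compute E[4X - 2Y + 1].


E[4X - 2Y + 1] = 4*E[X] - 2*E[Y] + 1
= (4)*(2) + (-2)*(10) + (1)
= 8 - 20 + 1 = -11

-11


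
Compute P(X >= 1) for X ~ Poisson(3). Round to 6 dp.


P(X>=1) = 1 - P(X<=0) = 1 - (e^(-3)*3^0/0!)
≈ 1 - 0.0497870684 = 0.9502129316
≈ 0.950213

0.950213


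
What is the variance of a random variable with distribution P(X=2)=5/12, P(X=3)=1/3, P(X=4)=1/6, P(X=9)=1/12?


E[X] = 13/4, E[X^2] = 169/12
Var(X) = E[X^2] - (E[X])^2 = 169/12 - (13/4)^2 = 169/48

169/48


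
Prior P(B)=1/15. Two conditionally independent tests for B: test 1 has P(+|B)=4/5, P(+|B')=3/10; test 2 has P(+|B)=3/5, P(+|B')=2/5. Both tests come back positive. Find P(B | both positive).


After test 1: P(+) = 4/5*1/15 + 3/10*14/15 = 1/3
P(B|+) = (4/75)/(1/3) = 4/25
After test 2 (use post1 as new prior): P(+) = 3/5*4/25 + 2/5*21/25 = 54/125
P(B|+,+) = (12/125)/(54/125) = 2/9

2/9


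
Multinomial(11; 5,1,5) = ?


11! = 39916800
Denominator: 5!=120 * 1!=1 * 5!=120
Coefficient = 39916800 / 14400 = 2772

2772


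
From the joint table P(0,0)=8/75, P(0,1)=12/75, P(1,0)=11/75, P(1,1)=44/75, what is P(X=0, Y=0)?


Read from table: P(X=0, Y=0) = 8/75

8/75


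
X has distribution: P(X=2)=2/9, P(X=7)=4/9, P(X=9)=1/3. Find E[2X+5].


E[2X+5] = sum(g(x)*P(x))
= 9*2/9 + 19*4/9 + 23*1/3
= 163/9

163/9


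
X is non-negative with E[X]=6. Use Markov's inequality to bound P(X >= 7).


Markov: P(X >= a) <= E[X]/a
P(X >= 7) <= 6/7

6/7


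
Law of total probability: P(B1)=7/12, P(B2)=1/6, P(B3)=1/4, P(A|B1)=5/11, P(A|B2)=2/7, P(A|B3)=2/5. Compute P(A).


P(A) = P(A|B1)P(B1) + P(A|B2)P(B2) + P(A|B3)P(B3)
= 5/11*7/12 + 2/7*1/6 + 2/5*1/4
= 35/132 + 1/21 + 1/10 = 1907/4620

1907/4620


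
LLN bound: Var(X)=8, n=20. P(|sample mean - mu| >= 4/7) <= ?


Var(Xbar) = Var(X)/n = 8/20
Chebyshev: P(|Xbar-mu| >= 4/7) <= Var(Xbar)/(4/7)^2 = (2/5)/(16/49) = 49/40
Bound exceeds 1, so trivial bound: 1

1


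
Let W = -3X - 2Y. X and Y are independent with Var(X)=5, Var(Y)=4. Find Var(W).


Independence => Cov(X,Y)=0
Var(-3X - 2Y) = (-3)^2*Var(X) + (-2)^2*Var(Y)
= 9*5 + 4*4 = 61

61


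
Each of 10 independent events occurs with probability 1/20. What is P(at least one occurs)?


P(at least one) = 1 - P(none)
P(none) = (1 - 1/20)^10 = (19/20)^10 = 6131066257801/10240000000000
P(at least one) = 1 - 6131066257801/10240000000000 = 4108933742199/10240000000000

4108933742199/10240000000000


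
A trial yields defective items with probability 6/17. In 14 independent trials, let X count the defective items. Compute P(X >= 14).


P(X>=14) = P(X=14)
= 78364164096/168377826559400929
= 78364164096/168377826559400929

78364164096/168377826559400929


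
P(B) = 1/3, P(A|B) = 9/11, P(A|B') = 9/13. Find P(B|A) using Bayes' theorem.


P(A) = P(A|B)P(B) + P(A|B')P(B') = 9/11*1/3 + 9/13*2/3 = 105/143
P(B|A) = P(A|B)P(B)/P(A) = (3/11)/(105/143) = 13/35

13/35


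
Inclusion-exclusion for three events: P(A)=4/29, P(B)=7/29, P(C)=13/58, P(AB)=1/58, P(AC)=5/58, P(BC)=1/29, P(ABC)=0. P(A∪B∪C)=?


P(A∪B∪C) = P(A)+P(B)+P(C) - P(AB)-P(AC)-P(BC) + P(ABC)
= 4/29+7/29+13/58 - 1/58-5/58-1/29 + 0
= 27/58

27/58


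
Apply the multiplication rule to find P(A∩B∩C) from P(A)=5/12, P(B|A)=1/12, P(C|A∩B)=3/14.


P(A∩B∩C) = P(A) * P(B|A) * P(C|A∩B)
= 5/12 * 1/12 * 3/14
= 5/144 * 3/14 = 5/672

5/672


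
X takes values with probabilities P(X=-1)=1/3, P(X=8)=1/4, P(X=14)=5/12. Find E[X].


E[X] = sum(x * P(x))
= -1*1/3 + 8*1/4 + 14*5/12
= 15/2

15/2


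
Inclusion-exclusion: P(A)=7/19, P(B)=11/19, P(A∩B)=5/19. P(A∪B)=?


P(A∪B) = P(A) + P(B) - P(A∩B)
= 7/19 + 11/19 - 5/19 = 13/19

13/19


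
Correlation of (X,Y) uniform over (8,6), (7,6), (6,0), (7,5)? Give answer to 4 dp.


Cov(X,Y) = 1.5000, Var(X) = 0.5000, Var(Y) = 6.1875
rho = Cov/(sqrt(VarX)*sqrt(VarY)) = 0.8528

0.8528


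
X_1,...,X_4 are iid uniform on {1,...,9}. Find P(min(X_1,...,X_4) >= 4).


P(min >= 4) = P(all X_i >= 4) = (P(X_1 >= 4))^4
= (6/9)^4 = (2/3)^4 = 16/81

16/81


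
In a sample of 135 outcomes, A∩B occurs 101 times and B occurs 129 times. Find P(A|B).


P(A|B) = P(A∩B)/P(B) = (101/135)/(129/135) = 101/129

101/129


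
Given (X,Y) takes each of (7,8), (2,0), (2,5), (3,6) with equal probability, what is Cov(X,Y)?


E[X]=7/2, E[Y]=19/4, E[XY]=21
Cov(X,Y) = E[XY] - E[X]E[Y] = 21 - 7/2*19/4 = 35/8

35/8


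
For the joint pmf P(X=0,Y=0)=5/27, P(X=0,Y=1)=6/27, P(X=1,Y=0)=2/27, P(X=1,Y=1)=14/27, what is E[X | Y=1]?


P(Y=1) = 20/27
E[X|Y=1] = (0*6 + 1*14)/20 = 14/20 = 7/10

7/10


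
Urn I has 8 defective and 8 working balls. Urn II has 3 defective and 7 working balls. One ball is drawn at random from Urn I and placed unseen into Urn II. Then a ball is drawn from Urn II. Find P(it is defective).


P(transfer defective) = 8/16 = 1/2; P(transfer working) = 1/2
If defective transferred: Urn II has 4 defective of 11, so P(defective|defective moved) = 4/11
If working transferred: Urn II has 3 defective of 11, so P(defective|working moved) = 3/11
By total probability: P(defective) = 1/2*4/11 + 1/2*3/11 = 7/22

7/22


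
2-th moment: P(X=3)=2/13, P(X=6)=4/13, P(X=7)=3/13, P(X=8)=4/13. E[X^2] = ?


E[X^2] = sum(x^2 * P(x))
= 9*2/13 + 36*4/13 + 49*3/13 + 64*4/13
= 565/13

565/13


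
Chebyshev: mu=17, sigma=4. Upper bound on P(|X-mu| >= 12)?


k = 12/4 = 3
Chebyshev: P(|X-mu| >= k*sigma) <= 1/k^2 = 1/3^2 = 1/9

1/9


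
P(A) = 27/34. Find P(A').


P(A') = 1 - P(A) = 1 - 27/34 = 7/34

7/34


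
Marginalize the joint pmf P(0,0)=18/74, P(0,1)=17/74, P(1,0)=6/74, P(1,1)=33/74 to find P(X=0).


P(X=0) = P(0,0)+P(0,1) = 18/74 + 17/74 = 35/74

35/74


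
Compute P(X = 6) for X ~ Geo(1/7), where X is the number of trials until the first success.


P(X=6) = (1-p)^5 * p = (6/7)^5 * 1/7
= 7776/16807 * 1/7 = 7776/117649

7776/117649


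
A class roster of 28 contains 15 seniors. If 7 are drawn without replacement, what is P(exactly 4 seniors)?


P(X=4) = C(15,4)*C(13,3) / C(28,7)
= 1365*286 / 1184040
= 390390/1184040 = 91/276

91/276


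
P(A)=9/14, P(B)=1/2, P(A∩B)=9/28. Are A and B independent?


P(A)*P(B) = 9/14*1/2 = 9/28
P(A∩B) = 9/28, which equals P(A)P(B), so independent

Yes, A and B are independent


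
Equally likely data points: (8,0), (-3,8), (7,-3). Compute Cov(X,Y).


E[X]=4, E[Y]=5/3, E[XY]=-15
Cov(X,Y) = E[XY] - E[X]E[Y] = -15 - 4*5/3 = -65/3

-65/3


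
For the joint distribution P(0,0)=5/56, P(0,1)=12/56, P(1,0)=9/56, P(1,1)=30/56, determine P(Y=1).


P(Y=1) = P(0,1)+P(1,1) = 12/56 + 30/56 = 42/56 = 3/4

3/4


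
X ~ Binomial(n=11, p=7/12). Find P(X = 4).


P(X=4) = C(11,4) * p^4 * (1-p)^7
= 330 * 2401/20736 * 78125/35831808
= 10316796875/123834728448

10316796875/123834728448


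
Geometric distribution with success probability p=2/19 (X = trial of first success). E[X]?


For geometric (trials until first success), E[X] = 1/p = 1/(2/19) = 19/2

19/2


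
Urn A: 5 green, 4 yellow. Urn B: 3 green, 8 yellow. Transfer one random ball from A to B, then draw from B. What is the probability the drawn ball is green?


P(transfer green) = 5/9; P(transfer yellow) = 4/9
If green transferred: Urn II has 4 green of 12, so P(green|green moved) = 1/3
If yellow transferred: Urn II has 3 green of 12, so P(green|yellow moved) = 1/4
By total probability: P(green) = 5/9*1/3 + 4/9*1/4 = 8/27

8/27


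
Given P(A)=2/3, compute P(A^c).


P(A') = 1 - P(A) = 1 - 2/3 = 1/3

1/3


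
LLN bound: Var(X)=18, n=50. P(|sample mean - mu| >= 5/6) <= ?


Var(Xbar) = Var(X)/n = 18/50
Chebyshev: P(|Xbar-mu| >= 5/6) <= Var(Xbar)/(5/6)^2 = (9/25)/(25/36) = 324/625

324/625


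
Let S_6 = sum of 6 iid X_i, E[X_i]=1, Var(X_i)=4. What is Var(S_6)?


By independence, Var(S_n) = n*Var(X_1) = 6*4 = 24

24


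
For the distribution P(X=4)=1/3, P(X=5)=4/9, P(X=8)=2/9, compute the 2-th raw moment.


E[X^2] = sum(x^2 * P(x))
= 16*1/3 + 25*4/9 + 64*2/9
= 92/3

92/3


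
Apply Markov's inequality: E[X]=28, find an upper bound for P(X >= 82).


Markov: P(X >= a) <= E[X]/a
P(X >= 82) <= 28/82 = 14/41

14/41


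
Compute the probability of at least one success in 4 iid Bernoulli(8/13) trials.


P(at least one) = 1 - P(none)
P(none) = (1 - 8/13)^4 = (5/13)^4 = 625/28561
P(at least one) = 1 - 625/28561 = 27936/28561

27936/28561


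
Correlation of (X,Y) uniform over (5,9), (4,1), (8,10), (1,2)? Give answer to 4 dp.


Cov(X,Y) = 8.0000, Var(X) = 6.2500, Var(Y) = 16.2500
rho = Cov/(sqrt(VarX)*sqrt(VarY)) = 0.7938

0.7938


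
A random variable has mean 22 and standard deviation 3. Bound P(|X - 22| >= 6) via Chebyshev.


k = 6/3 = 2
Chebyshev: P(|X-mu| >= k*sigma) <= 1/k^2 = 1/2^2 = 1/4

1/4


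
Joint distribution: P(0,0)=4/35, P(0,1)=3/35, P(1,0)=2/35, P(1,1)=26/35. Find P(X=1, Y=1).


Read from table: P(X=1, Y=1) = 26/35

26/35


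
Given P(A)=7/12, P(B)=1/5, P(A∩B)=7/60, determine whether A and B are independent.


P(A)*P(B) = 7/12*1/5 = 7/60
P(A∩B) = 7/60, which equals P(A)P(B), so independent

Yes, A and B are independent


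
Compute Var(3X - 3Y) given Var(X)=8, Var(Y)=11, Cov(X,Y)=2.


Var(3X - 3Y) = 3^2*Var(X) + (-3)^2*Var(Y) + 2*3*(-3)*Cov(X,Y)
= 9*8 + 9*11 - 18*2
= 72 + 99 - 36 = 135

135


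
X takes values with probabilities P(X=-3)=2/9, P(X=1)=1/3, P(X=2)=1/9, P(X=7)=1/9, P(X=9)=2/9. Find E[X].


E[X] = sum(x * P(x))
= -3*2/9 + 1*1/3 + 2*1/9 + 7*1/9 + 9*2/9
= 8/3

8/3


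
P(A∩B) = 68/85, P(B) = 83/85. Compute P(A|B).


P(A|B) = P(A∩B)/P(B) = (68/85)/(83/85) = 68/83

68/83


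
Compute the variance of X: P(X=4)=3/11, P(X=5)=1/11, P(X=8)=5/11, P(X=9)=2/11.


E[X] = 75/11, E[X^2] = 555/11
Var(X) = E[X^2] - (E[X])^2 = 555/11 - (75/11)^2 = 480/121

480/121


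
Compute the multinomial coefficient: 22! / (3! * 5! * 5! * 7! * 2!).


22! = 1124000727777607680000
Denominator: 3!=6 * 5!=120 * 5!=120 * 7!=5040 * 2!=2
Coefficient = 1124000727777607680000 / 870912000 = 1290601952640

1290601952640


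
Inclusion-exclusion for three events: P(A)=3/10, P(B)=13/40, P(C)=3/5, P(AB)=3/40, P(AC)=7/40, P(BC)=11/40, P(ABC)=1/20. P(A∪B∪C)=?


P(A∪B∪C) = P(A)+P(B)+P(C) - P(AB)-P(AC)-P(BC) + P(ABC)
= 3/10+13/40+3/5 - 3/40-7/40-11/40 + 1/20
= 3/4

3/4


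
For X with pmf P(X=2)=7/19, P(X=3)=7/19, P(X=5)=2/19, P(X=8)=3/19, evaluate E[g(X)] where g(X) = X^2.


E[X^2] = sum(g(x)*P(x))
= 4*7/19 + 9*7/19 + 25*2/19 + 64*3/19
= 333/19

333/19


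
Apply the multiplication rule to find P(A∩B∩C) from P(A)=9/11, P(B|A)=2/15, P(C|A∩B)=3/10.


P(A∩B∩C) = P(A) * P(B|A) * P(C|A∩B)
= 9/11 * 2/15 * 3/10
= 6/55 * 3/10 = 9/275

9/275


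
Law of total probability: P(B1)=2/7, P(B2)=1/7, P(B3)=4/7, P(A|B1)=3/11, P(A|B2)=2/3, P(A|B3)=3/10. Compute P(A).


P(A) = P(A|B1)P(B1) + P(A|B2)P(B2) + P(A|B3)P(B3)
= 3/11*2/7 + 2/3*1/7 + 3/10*4/7
= 6/77 + 2/21 + 6/35 = 398/1155

398/1155


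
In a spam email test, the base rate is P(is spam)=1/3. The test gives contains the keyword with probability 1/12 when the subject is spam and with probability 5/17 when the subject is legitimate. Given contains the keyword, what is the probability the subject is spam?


P(A) = P(A|B)P(B) + P(A|B')P(B') = 1/12*1/3 + 5/17*2/3 = 137/612
P(B|A) = P(A|B)P(B)/P(A) = (1/36)/(137/612) = 17/137

17/137


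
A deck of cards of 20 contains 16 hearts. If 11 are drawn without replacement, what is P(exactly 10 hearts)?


P(X=10) = C(16,10)*C(4,1) / C(20,11)
= 8008*4 / 167960
= 32032/167960 = 308/1615

308/1615


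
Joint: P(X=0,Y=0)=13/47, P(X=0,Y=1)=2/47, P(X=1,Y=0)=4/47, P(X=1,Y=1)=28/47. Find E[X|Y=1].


P(Y=1) = 30/47
E[X|Y=1] = (0*2 + 1*28)/30 = 28/30 = 14/15

14/15


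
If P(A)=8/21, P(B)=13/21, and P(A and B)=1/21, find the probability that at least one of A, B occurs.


P(A∪B) = P(A) + P(B) - P(A∩B)
= 8/21 + 13/21 - 1/21 = 20/21

20/21


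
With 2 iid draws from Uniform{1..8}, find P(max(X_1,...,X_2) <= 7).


P(max <= 7) = P(all X_i <= 7) = (P(X_1 <= 7))^2
= (7/8)^2 = 49/64

49/64


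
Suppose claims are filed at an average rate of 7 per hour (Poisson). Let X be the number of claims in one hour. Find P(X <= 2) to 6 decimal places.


P(X<=2) = e^(-7)*7^0/0! + e^(-7)*7^1/1! + e^(-7)*7^2/2!
≈ 0.0009118820 + 0.0063831738 + 0.0223411082
= 0.0296361640
≈ 0.029636

0.029636


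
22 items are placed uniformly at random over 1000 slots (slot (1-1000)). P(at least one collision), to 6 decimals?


P(all different) = prod((1000-i)/1000 for i=0..21) = 0.792412
P(at least one match) = 1 - 0.792412 = 0.207588

0.207588


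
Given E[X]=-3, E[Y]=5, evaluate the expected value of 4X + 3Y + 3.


E[4X + 3Y + 3] = 4*E[X] + 3*E[Y] + 3
= (4)*(-3) + (3)*(5) + (3)
= -12 + 15 + 3 = 6

6


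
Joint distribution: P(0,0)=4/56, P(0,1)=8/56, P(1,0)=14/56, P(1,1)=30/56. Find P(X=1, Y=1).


Read from table: P(X=1, Y=1) = 30/56 = 15/28

15/28


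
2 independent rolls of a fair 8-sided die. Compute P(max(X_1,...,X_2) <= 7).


P(max <= 7) = P(all X_i <= 7) = (P(X_1 <= 7))^2
= (7/8)^2 = 49/64

49/64


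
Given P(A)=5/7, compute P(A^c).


P(A') = 1 - P(A) = 1 - 5/7 = 2/7

2/7


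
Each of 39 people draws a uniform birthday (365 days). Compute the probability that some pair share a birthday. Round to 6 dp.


P(all different) = prod((365-i)/365 for i=0..38) = 0.121780
P(at least one match) = 1 - 0.121780 = 0.878220

0.878220


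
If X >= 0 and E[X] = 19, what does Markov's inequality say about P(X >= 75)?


Markov: P(X >= a) <= E[X]/a
P(X >= 75) <= 19/75

19/75


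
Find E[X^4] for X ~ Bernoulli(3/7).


For Bernoulli: X in {0,1}
E[X^4] = 0^4*(1-3/7) + 1^4*3/7 = 3/7

3/7


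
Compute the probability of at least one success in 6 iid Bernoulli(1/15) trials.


P(at least one) = 1 - P(none)
P(none) = (1 - 1/15)^6 = (14/15)^6 = 7529536/11390625
P(at least one) = 1 - 7529536/11390625 = 3861089/11390625

3861089/11390625


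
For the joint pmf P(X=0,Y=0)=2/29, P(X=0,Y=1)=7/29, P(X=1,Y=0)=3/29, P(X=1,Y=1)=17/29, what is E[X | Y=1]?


P(Y=1) = 24/29
E[X|Y=1] = (0*7 + 1*17)/24 = 17/24

17/24


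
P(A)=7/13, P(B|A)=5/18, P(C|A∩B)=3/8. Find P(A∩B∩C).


P(A∩B∩C) = P(A) * P(B|A) * P(C|A∩B)
= 7/13 * 5/18 * 3/8
= 35/234 * 3/8 = 35/624

35/624


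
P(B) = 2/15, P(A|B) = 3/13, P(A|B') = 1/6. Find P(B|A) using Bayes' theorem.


P(A) = P(A|B)P(B) + P(A|B')P(B') = 3/13*2/15 + 1/6*13/15 = 41/234
P(B|A) = P(A|B)P(B)/P(A) = (2/65)/(41/234) = 36/205

36/205


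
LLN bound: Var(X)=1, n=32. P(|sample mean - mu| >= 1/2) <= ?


Var(Xbar) = Var(X)/n = 1/32
Chebyshev: P(|Xbar-mu| >= 1/2) <= Var(Xbar)/(1/2)^2 = (1/32)/(1/4) = 1/8

1/8


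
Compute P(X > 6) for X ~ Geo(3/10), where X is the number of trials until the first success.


P(X > 6) = P(first 6 trials all fail) = (1-p)^6 = (7/10)^6 = 117649/1000000

117649/1000000


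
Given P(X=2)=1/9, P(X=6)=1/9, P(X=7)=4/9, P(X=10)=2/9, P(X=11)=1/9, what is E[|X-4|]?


E[|X-4|] = sum(g(x)*P(x))
= 2*1/9 + 2*1/9 + 3*4/9 + 6*2/9 + 7*1/9
= 35/9

35/9


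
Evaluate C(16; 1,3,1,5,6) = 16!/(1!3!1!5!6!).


16! = 20922789888000
Denominator: 1!=1 * 3!=6 * 1!=1 * 5!=120 * 6!=720
Coefficient = 20922789888000 / 518400 = 40360320

40360320


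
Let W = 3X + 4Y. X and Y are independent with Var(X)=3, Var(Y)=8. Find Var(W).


Independence => Cov(X,Y)=0
Var(3X + 4Y) = 3^2*Var(X) + 4^2*Var(Y)
= 9*3 + 16*8 = 155

155


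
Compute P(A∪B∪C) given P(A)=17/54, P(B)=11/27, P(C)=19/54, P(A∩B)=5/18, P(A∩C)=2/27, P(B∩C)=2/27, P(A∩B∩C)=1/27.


P(A∪B∪C) = P(A)+P(B)+P(C) - P(AB)-P(AC)-P(BC) + P(ABC)
= 17/54+11/27+19/54 - 5/18-2/27-2/27 + 1/27
= 37/54

37/54


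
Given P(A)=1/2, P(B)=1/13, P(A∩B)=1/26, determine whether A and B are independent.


P(A)*P(B) = 1/2*1/13 = 1/26
P(A∩B) = 1/26, which equals P(A)P(B), so independent

Yes, A and B are independent


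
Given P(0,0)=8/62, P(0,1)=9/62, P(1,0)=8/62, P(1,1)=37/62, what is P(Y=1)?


P(Y=1) = P(0,1)+P(1,1) = 9/62 + 37/62 = 46/62 = 23/31

23/31


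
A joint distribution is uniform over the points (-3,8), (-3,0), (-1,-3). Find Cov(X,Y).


E[X]=-7/3, E[Y]=5/3, E[XY]=-7
Cov(X,Y) = E[XY] - E[X]E[Y] = -7 + 7/3*5/3 = -28/9

-28/9


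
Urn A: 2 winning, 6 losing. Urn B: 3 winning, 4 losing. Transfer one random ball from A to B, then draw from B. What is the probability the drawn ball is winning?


P(transfer winning) = 2/8 = 1/4; P(transfer losing) = 3/4
If winning transferred: Urn II has 4 winning of 8, so P(winning|winning moved) = 1/2
If losing transferred: Urn II has 3 winning of 8, so P(winning|losing moved) = 3/8
By total probability: P(winning) = 1/4*1/2 + 3/4*3/8 = 13/32

13/32


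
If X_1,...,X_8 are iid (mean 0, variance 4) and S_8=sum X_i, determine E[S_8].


E[S_n] = n*E[X_1] = 8*0 = 0

0


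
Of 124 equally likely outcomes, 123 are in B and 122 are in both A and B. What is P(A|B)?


P(A|B) = P(A∩B)/P(B) = (122/124)/(123/124) = 122/123

122/123


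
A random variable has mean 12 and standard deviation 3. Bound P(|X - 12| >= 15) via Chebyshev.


k = 15/3 = 5
Chebyshev: P(|X-mu| >= k*sigma) <= 1/k^2 = 1/5^2 = 1/25

1/25


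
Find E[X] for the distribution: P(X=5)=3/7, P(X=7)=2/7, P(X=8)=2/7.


E[X] = sum(x * P(x))
= 5*3/7 + 7*2/7 + 8*2/7
= 45/7

45/7


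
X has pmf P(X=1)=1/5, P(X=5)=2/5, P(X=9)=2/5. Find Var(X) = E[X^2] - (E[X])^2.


E[X] = 29/5, E[X^2] = 213/5
Var(X) = E[X^2] - (E[X])^2 = 213/5 - (29/5)^2 = 224/25

224/25


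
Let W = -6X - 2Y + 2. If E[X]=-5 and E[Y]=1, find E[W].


E[-6X - 2Y + 2] = -6*E[X] - 2*E[Y] + 2
= (-6)*(-5) + (-2)*(1) + (2)
= 30 - 2 + 2 = 30

30


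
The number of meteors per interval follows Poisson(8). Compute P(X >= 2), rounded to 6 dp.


P(X>=2) = 1 - P(X<=1) = 1 - (e^(-8)*8^0/0! + e^(-8)*8^1/1!)
≈ 1 - (0.0003354626 + 0.0026837010)
= 1 - 0.0030191636 = 0.9969808364
≈ 0.996981

0.996981


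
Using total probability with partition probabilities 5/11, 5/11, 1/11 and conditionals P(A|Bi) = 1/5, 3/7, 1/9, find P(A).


P(A) = P(A|B1)P(B1) + P(A|B2)P(B2) + P(A|B3)P(B3)
= 1/5*5/11 + 3/7*5/11 + 1/9*1/11
= 1/11 + 15/77 + 1/99 = 205/693

205/693


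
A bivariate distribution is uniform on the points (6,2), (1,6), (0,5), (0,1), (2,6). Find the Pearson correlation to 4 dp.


Cov(X,Y) = -1.2000, Var(X) = 4.9600, Var(Y) = 4.4000
rho = Cov/(sqrt(VarX)*sqrt(VarY)) = -0.2569

-0.2569


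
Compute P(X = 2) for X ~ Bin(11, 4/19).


P(X=2) = C(11,2) * p^2 * (1-p)^9
= 55 * 16/361 * 38443359375/322687697779
= 33830156250000/116490258898219

33830156250000/116490258898219


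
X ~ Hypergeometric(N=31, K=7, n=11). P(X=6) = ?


P(X=6) = C(7,6)*C(24,5) / C(31,11)
= 7*42504 / 84672315
= 297528/84672315 = 616/175305

616/175305


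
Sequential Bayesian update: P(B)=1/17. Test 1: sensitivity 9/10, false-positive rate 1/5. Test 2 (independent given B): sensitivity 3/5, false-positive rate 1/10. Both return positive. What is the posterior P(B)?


After test 1: P(+) = 9/10*1/17 + 1/5*16/17 = 41/170
P(B|+) = (9/170)/(41/170) = 9/41
After test 2 (use post1 as new prior): P(+) = 3/5*9/41 + 1/10*32/41 = 43/205
P(B|+,+) = (27/205)/(43/205) = 27/43

27/43


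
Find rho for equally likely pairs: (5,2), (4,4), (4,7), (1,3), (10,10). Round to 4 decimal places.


Cov(X,Y) = 6.4400, Var(X) = 8.5600, Var(Y) = 8.5600
rho = Cov/(sqrt(VarX)*sqrt(VarY)) = 0.7523

0.7523


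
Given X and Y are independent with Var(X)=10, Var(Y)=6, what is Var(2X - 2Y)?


Independence => Cov(X,Y)=0
Var(2X - 2Y) = 2^2*Var(X) + (-2)^2*Var(Y)
= 4*10 + 4*6 = 64

64


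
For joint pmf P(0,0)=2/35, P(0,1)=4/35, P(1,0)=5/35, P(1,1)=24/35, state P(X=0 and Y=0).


Read from table: P(X=0, Y=0) = 2/35

2/35


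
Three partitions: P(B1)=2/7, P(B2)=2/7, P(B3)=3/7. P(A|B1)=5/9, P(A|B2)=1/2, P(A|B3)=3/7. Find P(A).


P(A) = P(A|B1)P(B1) + P(A|B2)P(B2) + P(A|B3)P(B3)
= 5/9*2/7 + 1/2*2/7 + 3/7*3/7
= 10/63 + 1/7 + 9/49 = 214/441

214/441


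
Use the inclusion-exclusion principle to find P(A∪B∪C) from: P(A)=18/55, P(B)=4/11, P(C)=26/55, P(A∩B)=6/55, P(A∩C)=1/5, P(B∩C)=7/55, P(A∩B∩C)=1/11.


P(A∪B∪C) = P(A)+P(B)+P(C) - P(AB)-P(AC)-P(BC) + P(ABC)
= 18/55+4/11+26/55 - 6/55-1/5-7/55 + 1/11
= 9/11

9/11


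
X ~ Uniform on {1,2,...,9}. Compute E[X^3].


E[X^3] = (1/9) * sum(x^3 for x=1..9)
= 2025/9 = 225

225


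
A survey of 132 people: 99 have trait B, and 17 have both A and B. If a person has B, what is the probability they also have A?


P(A|B) = P(A∩B)/P(B) = (17/132)/(99/132) = 17/99

17/99


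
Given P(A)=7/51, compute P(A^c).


P(A') = 1 - P(A) = 1 - 7/51 = 44/51

44/51


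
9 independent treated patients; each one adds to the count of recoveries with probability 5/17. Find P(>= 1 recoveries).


P(at least one) = 1 - P(none)
P(none) = (1 - 5/17)^9 = (12/17)^9 = 5159780352/118587876497
P(at least one) = 1 - 5159780352/118587876497 = 113428096145/118587876497

113428096145/118587876497


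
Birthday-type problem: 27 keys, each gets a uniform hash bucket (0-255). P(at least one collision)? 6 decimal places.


P(all different) = prod((256-i)/256 for i=0..26) = 0.241469
P(at least one match) = 1 - 0.241469 = 0.758531

0.758531


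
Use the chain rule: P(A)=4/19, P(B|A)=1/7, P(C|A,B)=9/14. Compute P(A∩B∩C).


P(A∩B∩C) = P(A) * P(B|A) * P(C|A∩B)
= 4/19 * 1/7 * 9/14
= 4/133 * 9/14 = 18/931

18/931


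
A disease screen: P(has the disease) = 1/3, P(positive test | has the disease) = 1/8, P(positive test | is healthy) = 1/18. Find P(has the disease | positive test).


P(A) = P(A|B)P(B) + P(A|B')P(B') = 1/8*1/3 + 1/18*2/3 = 17/216
P(B|A) = P(A|B)P(B)/P(A) = (1/24)/(17/216) = 9/17

9/17


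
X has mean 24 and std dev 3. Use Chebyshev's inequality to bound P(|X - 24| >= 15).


k = 15/3 = 5
Chebyshev: P(|X-mu| >= k*sigma) <= 1/k^2 = 1/5^2 = 1/25

1/25


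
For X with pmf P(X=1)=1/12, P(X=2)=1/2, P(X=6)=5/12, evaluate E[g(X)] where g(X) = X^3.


E[X^3] = sum(g(x)*P(x))
= 1*1/12 + 8*1/2 + 216*5/12
= 1129/12

1129/12


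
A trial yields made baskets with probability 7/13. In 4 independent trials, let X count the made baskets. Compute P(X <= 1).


P(X<=1) = P(X=0) + P(X=1)
= 1296/28561 + 6048/28561
= 7344/28561

7344/28561


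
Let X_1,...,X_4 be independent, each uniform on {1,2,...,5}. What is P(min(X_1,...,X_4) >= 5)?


P(min >= 5) = P(all X_i >= 5) = (P(X_1 >= 5))^4
= (1/5)^4 = 1/625

1/625


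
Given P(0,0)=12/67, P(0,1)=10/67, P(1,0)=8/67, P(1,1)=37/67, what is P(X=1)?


P(X=1) = P(1,0)+P(1,1) = 8/67 + 37/67 = 45/67

45/67


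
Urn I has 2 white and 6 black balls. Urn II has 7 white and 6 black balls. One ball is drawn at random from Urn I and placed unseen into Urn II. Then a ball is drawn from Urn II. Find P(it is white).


P(transfer white) = 2/8 = 1/4; P(transfer black) = 3/4
If white transferred: Urn II has 8 white of 14, so P(white|white moved) = 4/7
If black transferred: Urn II has 7 white of 14, so P(white|black moved) = 1/2
By total probability: P(white) = 1/4*4/7 + 3/4*1/2 = 29/56

29/56


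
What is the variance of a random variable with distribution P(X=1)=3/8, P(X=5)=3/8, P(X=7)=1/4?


E[X] = 4, E[X^2] = 22
Var(X) = E[X^2] - (E[X])^2 = 22 - (4)^2 = 6

6


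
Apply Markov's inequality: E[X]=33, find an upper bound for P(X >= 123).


Markov: P(X >= a) <= E[X]/a
P(X >= 123) <= 33/123 = 11/41

11/41


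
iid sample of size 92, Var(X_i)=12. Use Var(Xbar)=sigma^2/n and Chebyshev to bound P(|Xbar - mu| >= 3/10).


Var(Xbar) = Var(X)/n = 12/92
Chebyshev: P(|Xbar-mu| >= 3/10) <= Var(Xbar)/(3/10)^2 = (3/23)/(9/100) = 100/69
Bound exceeds 1, so trivial bound: 1

1


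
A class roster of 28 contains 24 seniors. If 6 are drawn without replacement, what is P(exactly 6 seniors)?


P(X=6) = C(24,6)*C(4,0) / C(28,6)
= 134596*1 / 376740
= 134596/376740 = 209/585

209/585


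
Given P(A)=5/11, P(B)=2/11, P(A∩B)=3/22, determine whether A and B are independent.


P(A)*P(B) = 5/11*2/11 = 10/121
P(A∩B) = 3/22 != 10/121, so not independent

No, A and B are not independent


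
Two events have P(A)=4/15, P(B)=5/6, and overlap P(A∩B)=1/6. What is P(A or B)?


P(A∪B) = P(A) + P(B) - P(A∩B)
= 4/15 + 5/6 - 1/6 = 14/15

14/15


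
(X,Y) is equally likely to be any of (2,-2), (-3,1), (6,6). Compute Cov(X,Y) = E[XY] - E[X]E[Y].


E[X]=5/3, E[Y]=5/3, E[XY]=29/3
Cov(X,Y) = E[XY] - E[X]E[Y] = 29/3 - 5/3*5/3 = 62/9

62/9


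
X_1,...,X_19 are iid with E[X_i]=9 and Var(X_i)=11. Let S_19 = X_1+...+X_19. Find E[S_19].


E[S_n] = n*E[X_1] = 19*9 = 171

171


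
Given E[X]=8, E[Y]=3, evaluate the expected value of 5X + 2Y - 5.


E[5X + 2Y - 5] = 5*E[X] + 2*E[Y] - 5
= (5)*(8) + (2)*(3) + (-5)
= 40 + 6 - 5 = 41

41


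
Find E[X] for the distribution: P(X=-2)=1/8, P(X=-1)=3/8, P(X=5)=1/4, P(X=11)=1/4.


E[X] = sum(x * P(x))
= -2*1/8 - 1*3/8 + 5*1/4 + 11*1/4
= 27/8

27/8


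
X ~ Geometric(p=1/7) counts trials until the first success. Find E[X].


For geometric (trials until first success), E[X] = 1/p = 1/(1/7) = 7

7


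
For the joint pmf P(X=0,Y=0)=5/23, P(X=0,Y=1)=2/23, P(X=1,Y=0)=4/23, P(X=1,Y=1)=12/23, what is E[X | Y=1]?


P(Y=1) = 14/23
E[X|Y=1] = (0*2 + 1*12)/14 = 12/14 = 6/7

6/7


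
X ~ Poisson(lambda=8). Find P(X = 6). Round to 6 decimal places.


P(X=6) = e^(-8) * 8^6 / 6!
≈ 0.0003354626279 * 262144 / 720
≈ 0.122138

0.122138


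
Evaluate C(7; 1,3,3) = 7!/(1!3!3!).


7! = 5040
Denominator: 1!=1 * 3!=6 * 3!=6
Coefficient = 5040 / 36 = 140

140


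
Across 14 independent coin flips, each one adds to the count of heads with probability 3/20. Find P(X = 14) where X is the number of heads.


P(X=14) = C(14,14) * p^14 * (1-p)^0
= 1 * 4782969/1638400000000000000 * 1
= 4782969/1638400000000000000

4782969/1638400000000000000


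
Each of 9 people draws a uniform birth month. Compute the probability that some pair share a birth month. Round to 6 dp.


P(all different) = prod((12-i)/12 for i=0..8) = 0.015472
P(at least one match) = 1 - 0.015472 = 0.984528

0.984528


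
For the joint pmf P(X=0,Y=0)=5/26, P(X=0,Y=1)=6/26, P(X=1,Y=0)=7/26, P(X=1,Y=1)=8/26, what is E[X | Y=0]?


P(Y=0) = 12/26
E[X|Y=0] = (0*5 + 1*7)/12 = 7/12

7/12


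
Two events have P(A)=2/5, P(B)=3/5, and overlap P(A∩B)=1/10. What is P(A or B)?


P(A∪B) = P(A) + P(B) - P(A∩B)
= 2/5 + 3/5 - 1/10 = 9/10

9/10


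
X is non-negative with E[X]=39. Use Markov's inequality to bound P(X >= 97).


Markov: P(X >= a) <= E[X]/a
P(X >= 97) <= 39/97

39/97


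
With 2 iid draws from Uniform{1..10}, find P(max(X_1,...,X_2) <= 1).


P(max <= 1) = P(all X_i <= 1) = (P(X_1 <= 1))^2
= (1/10)^2 = 1/100

1/100


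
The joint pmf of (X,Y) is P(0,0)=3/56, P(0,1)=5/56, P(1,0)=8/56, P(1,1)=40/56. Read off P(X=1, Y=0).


Read from table: P(X=1, Y=0) = 8/56 = 1/7

1/7


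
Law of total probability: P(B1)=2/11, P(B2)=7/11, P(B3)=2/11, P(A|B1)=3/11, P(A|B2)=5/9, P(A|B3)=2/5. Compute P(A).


P(A) = P(A|B1)P(B1) + P(A|B2)P(B2) + P(A|B3)P(B3)
= 3/11*2/11 + 5/9*7/11 + 2/5*2/11
= 6/121 + 35/99 + 4/55 = 2591/5445

2591/5445


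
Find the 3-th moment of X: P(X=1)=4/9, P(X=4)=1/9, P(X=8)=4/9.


E[X^3] = sum(x^3 * P(x))
= 1*4/9 + 64*1/9 + 512*4/9
= 2116/9

2116/9


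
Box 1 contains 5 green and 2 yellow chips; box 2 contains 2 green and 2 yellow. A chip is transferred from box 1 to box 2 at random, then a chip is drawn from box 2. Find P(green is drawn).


P(transfer green) = 5/7; P(transfer yellow) = 2/7
If green transferred: Urn II has 3 green of 5, so P(green|green moved) = 3/5
If yellow transferred: Urn II has 2 green of 5, so P(green|yellow moved) = 2/5
By total probability: P(green) = 5/7*3/5 + 2/7*2/5 = 19/35

19/35


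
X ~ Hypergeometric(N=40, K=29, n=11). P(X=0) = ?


P(X=0) = C(29,0)*C(11,11) / C(40,11)
= 1*1 / 2311801440
= 1/2311801440

1/2311801440


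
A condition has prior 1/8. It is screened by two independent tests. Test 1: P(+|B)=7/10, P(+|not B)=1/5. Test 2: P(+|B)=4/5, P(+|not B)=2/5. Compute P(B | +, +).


After test 1: P(+) = 7/10*1/8 + 1/5*7/8 = 21/80
P(B|+) = (7/80)/(21/80) = 1/3
After test 2 (use post1 as new prior): P(+) = 4/5*1/3 + 2/5*2/3 = 8/15
P(B|+,+) = (4/15)/(8/15) = 1/2

1/2


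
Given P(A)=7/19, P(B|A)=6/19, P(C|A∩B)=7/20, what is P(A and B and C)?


P(A∩B∩C) = P(A) * P(B|A) * P(C|A∩B)
= 7/19 * 6/19 * 7/20
= 42/361 * 7/20 = 147/3610

147/3610


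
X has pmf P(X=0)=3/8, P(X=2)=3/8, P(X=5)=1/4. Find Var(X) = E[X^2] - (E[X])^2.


E[X] = 2, E[X^2] = 31/4
Var(X) = E[X^2] - (E[X])^2 = 31/4 - (2)^2 = 15/4

15/4


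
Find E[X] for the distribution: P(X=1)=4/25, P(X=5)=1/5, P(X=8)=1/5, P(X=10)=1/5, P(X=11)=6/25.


E[X] = sum(x * P(x))
= 1*4/25 + 5*1/5 + 8*1/5 + 10*1/5 + 11*6/25
= 37/5

37/5


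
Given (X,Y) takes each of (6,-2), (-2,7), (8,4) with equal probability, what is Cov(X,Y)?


E[X]=4, E[Y]=3, E[XY]=2
Cov(X,Y) = E[XY] - E[X]E[Y] = 2 - 4*3 = -10

-10


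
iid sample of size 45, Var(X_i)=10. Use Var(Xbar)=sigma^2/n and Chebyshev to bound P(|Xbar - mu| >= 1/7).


Var(Xbar) = Var(X)/n = 10/45
Chebyshev: P(|Xbar-mu| >= 1/7) <= Var(Xbar)/(1/7)^2 = (2/9)/(1/49) = 98/9
Bound exceeds 1, so trivial bound: 1

1


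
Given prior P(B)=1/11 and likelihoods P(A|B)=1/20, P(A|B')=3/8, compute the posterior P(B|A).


P(A) = P(A|B)P(B) + P(A|B')P(B') = 1/20*1/11 + 3/8*10/11 = 19/55
P(B|A) = P(A|B)P(B)/P(A) = (1/220)/(19/55) = 1/76

1/76


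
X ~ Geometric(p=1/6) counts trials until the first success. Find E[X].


For geometric (trials until first success), E[X] = 1/p = 1/(1/6) = 6

6


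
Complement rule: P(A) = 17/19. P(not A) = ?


P(A') = 1 - P(A) = 1 - 17/19 = 2/19

2/19


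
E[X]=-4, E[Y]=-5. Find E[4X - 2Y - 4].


E[4X - 2Y - 4] = 4*E[X] - 2*E[Y] - 4
= (4)*(-4) + (-2)*(-5) + (-4)
= -16 + 10 - 4 = -10

-10


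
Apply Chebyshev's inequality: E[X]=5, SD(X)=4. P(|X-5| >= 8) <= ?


k = 8/4 = 2
Chebyshev: P(|X-mu| >= k*sigma) <= 1/k^2 = 1/2^2 = 1/4

1/4


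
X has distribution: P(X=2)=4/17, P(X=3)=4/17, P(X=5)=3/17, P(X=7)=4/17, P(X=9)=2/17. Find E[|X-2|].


E[|X-2|] = sum(g(x)*P(x))
= 0*4/17 + 1*4/17 + 3*3/17 + 5*4/17 + 7*2/17
= 47/17

47/17


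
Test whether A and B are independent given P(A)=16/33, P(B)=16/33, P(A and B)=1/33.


P(A)*P(B) = 16/33*16/33 = 256/1089
P(A∩B) = 1/33 != 256/1089, so not independent

No, A and B are not independent


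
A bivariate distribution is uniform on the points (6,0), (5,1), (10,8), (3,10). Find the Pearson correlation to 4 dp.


Cov(X,Y) = 0.2500, Var(X) = 6.5000, Var(Y) = 18.6875
rho = Cov/(sqrt(VarX)*sqrt(VarY)) = 0.0227

0.0227


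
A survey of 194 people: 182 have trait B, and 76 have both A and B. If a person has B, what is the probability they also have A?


P(A|B) = P(A∩B)/P(B) = (76/194)/(182/194) = 76/182 = 38/91

38/91


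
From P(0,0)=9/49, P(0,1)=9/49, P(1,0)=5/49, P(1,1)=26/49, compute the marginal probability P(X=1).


P(X=1) = P(1,0)+P(1,1) = 5/49 + 26/49 = 31/49

31/49


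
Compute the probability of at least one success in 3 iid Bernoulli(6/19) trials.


P(at least one) = 1 - P(none)
P(none) = (1 - 6/19)^3 = (13/19)^3 = 2197/6859
P(at least one) = 1 - 2197/6859 = 4662/6859

4662/6859


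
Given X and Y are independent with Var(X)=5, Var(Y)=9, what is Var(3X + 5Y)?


Independence => Cov(X,Y)=0
Var(3X + 5Y) = 3^2*Var(X) + 5^2*Var(Y)
= 9*5 + 25*9 = 270

270


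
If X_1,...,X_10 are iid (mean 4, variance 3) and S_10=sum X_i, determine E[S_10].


E[S_n] = n*E[X_1] = 10*4 = 40

40


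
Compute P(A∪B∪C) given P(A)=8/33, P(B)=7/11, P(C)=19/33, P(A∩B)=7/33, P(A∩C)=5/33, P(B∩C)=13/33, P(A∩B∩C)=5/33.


P(A∪B∪C) = P(A)+P(B)+P(C) - P(AB)-P(AC)-P(BC) + P(ABC)
= 8/33+7/11+19/33 - 7/33-5/33-13/33 + 5/33
= 28/33

28/33


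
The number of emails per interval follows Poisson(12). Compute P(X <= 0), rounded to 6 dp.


P(X<=0) = e^(-12)*12^0/0!
≈ 0.0000061442
≈ 0.000006

0.000006


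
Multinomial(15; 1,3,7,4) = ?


15! = 1307674368000
Denominator: 1!=1 * 3!=6 * 7!=5040 * 4!=24
Coefficient = 1307674368000 / 725760 = 1801800

1801800


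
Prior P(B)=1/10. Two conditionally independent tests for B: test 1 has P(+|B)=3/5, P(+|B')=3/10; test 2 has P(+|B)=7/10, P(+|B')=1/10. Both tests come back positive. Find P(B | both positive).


After test 1: P(+) = 3/5*1/10 + 3/10*9/10 = 33/100
P(B|+) = (3/50)/(33/100) = 2/11
After test 2 (use post1 as new prior): P(+) = 7/10*2/11 + 1/10*9/11 = 23/110
P(B|+,+) = (7/55)/(23/110) = 14/23

14/23


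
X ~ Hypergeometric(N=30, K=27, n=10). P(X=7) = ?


P(X=7) = C(27,7)*C(3,3) / C(30,10)
= 888030*1 / 30045015
= 888030/30045015 = 6/203

6/203


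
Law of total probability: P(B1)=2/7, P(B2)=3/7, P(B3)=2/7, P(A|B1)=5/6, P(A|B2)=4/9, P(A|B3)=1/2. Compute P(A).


P(A) = P(A|B1)P(B1) + P(A|B2)P(B2) + P(A|B3)P(B3)
= 5/6*2/7 + 4/9*3/7 + 1/2*2/7
= 5/21 + 4/21 + 1/7 = 4/7

4/7


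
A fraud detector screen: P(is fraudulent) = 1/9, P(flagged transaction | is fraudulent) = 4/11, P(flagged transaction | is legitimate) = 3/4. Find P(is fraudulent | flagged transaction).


P(A) = P(A|B)P(B) + P(A|B')P(B') = 4/11*1/9 + 3/4*8/9 = 70/99
P(B|A) = P(A|B)P(B)/P(A) = (4/99)/(70/99) = 2/35

2/35


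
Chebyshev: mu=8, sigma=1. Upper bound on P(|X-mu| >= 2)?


k = 2/1 = 2
Chebyshev: P(|X-mu| >= k*sigma) <= 1/k^2 = 1/2^2 = 1/4

1/4


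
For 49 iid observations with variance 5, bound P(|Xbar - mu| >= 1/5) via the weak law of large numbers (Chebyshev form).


Var(Xbar) = Var(X)/n = 5/49
Chebyshev: P(|Xbar-mu| >= 1/5) <= Var(Xbar)/(1/5)^2 = (5/49)/(1/25) = 125/49
Bound exceeds 1, so trivial bound: 1

1


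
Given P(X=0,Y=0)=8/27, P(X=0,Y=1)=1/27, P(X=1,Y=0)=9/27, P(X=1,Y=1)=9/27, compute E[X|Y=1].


P(Y=1) = 10/27
E[X|Y=1] = (0*1 + 1*9)/10 = 9/10

9/10


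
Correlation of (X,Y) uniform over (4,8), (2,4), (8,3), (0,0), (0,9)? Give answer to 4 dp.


Cov(X,Y) = -0.6400, Var(X) = 8.9600, Var(Y) = 10.9600
rho = Cov/(sqrt(VarX)*sqrt(VarY)) = -0.0646

-0.0646
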